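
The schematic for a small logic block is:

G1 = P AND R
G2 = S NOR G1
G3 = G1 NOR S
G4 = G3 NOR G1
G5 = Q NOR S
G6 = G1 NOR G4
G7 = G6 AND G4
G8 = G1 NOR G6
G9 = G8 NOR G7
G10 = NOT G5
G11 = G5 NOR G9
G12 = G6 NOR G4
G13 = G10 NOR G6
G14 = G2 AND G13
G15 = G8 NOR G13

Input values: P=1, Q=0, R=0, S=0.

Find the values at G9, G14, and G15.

G9 = 1, G14 = 0, G15 = 1

G1 = P AND R = 1 AND 0 = 0
G2 = S NOR G1 = 0 NOR 0 = 1
G3 = G1 NOR S = 0 NOR 0 = 1
G4 = G3 NOR G1 = 1 NOR 0 = 0
G5 = Q NOR S = 0 NOR 0 = 1
G6 = G1 NOR G4 = 0 NOR 0 = 1
G7 = G6 AND G4 = 1 AND 0 = 0
G8 = G1 NOR G6 = 0 NOR 1 = 0
G9 = G8 NOR G7 = 0 NOR 0 = 1
G10 = NOT G5 = NOT 1 = 0
G13 = G10 NOR G6 = 0 NOR 1 = 0
G14 = G2 AND G13 = 1 AND 0 = 0
G15 = G8 NOR G13 = 0 NOR 0 = 1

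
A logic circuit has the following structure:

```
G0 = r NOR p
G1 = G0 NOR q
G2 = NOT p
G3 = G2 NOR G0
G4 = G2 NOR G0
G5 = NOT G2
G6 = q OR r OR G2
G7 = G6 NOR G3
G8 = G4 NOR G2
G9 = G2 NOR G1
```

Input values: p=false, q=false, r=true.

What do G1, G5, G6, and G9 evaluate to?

G0 = r NOR p = true NOR false = false
G1 = G0 NOR q = false NOR false = true
G2 = NOT p = NOT false = true
G5 = NOT G2 = NOT true = false
G6 = q OR r OR G2 = false OR true OR true = true
G9 = G2 NOR G1 = true NOR true = false

G1 = true, G5 = false, G6 = true, G9 = false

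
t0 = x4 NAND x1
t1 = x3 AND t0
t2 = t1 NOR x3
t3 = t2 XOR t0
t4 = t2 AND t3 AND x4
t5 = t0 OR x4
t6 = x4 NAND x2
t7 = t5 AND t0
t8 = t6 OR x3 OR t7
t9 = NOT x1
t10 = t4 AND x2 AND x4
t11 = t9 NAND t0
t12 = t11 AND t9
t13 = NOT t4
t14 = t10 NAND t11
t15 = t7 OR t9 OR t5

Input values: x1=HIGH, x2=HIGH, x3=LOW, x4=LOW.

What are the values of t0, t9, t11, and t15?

t0 = HIGH; t9 = LOW; t11 = HIGH; t15 = HIGH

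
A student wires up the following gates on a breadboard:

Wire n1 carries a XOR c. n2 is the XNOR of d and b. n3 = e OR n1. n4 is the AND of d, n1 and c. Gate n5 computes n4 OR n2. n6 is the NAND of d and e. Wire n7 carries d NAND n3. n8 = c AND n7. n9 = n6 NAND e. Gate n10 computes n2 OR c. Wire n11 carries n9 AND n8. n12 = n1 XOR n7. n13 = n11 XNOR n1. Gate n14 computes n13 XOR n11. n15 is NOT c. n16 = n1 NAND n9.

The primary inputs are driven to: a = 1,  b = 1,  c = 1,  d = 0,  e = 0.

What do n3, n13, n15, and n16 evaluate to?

n1 = a XOR c = 1 XOR 1 = 0
n3 = e OR n1 = 0 OR 0 = 0
n6 = d NAND e = 0 NAND 0 = 1
n7 = d NAND n3 = 0 NAND 0 = 1
n8 = c AND n7 = 1 AND 1 = 1
n9 = n6 NAND e = 1 NAND 0 = 1
n11 = n9 AND n8 = 1 AND 1 = 1
n13 = n11 XNOR n1 = 1 XNOR 0 = 0
n15 = NOT c = NOT 1 = 0
n16 = n1 NAND n9 = 0 NAND 1 = 1

n3 = 0; n13 = 0; n15 = 0; n16 = 1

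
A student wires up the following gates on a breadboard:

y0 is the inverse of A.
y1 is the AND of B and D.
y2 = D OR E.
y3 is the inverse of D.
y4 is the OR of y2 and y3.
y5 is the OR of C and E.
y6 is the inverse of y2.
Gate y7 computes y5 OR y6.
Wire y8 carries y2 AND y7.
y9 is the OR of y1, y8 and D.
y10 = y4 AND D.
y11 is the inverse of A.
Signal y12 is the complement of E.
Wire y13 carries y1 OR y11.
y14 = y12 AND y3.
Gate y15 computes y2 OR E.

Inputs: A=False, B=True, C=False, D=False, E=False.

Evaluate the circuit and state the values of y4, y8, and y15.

y4 = True, y8 = False, y15 = False

y2 = D OR E = False OR False = False
y3 = NOT D = NOT False = True
y4 = y2 OR y3 = False OR True = True
y5 = C OR E = False OR False = False
y6 = NOT y2 = NOT False = True
y7 = y5 OR y6 = False OR True = True
y8 = y2 AND y7 = False AND True = False
y15 = y2 OR E = False OR False = False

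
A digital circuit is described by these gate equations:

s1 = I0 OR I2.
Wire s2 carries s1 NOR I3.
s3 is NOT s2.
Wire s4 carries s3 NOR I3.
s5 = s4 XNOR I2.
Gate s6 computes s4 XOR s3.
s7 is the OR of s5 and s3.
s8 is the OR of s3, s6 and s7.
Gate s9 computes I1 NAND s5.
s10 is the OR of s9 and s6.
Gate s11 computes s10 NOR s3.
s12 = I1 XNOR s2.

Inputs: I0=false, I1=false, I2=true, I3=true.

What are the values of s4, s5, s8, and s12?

s4 = false, s5 = false, s8 = true, s12 = true

s1 = I0 OR I2 = false OR true = true
s2 = s1 NOR I3 = true NOR true = false
s3 = NOT s2 = NOT false = true
s4 = s3 NOR I3 = true NOR true = false
s5 = s4 XNOR I2 = false XNOR true = false
s6 = s4 XOR s3 = false XOR true = true
s7 = s5 OR s3 = false OR true = true
s8 = s3 OR s6 OR s7 = true OR true OR true = true
s12 = I1 XNOR s2 = false XNOR false = true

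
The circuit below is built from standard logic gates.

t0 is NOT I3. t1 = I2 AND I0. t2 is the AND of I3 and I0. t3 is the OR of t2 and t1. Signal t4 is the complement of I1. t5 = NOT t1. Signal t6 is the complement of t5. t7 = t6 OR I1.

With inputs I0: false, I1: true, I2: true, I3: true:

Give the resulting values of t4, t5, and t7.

t4 = false, t5 = true, t7 = true

t1 = I2 AND I0 = true AND false = false
t4 = NOT I1 = NOT true = false
t5 = NOT t1 = NOT false = true
t6 = NOT t5 = NOT true = false
t7 = t6 OR I1 = false OR true = true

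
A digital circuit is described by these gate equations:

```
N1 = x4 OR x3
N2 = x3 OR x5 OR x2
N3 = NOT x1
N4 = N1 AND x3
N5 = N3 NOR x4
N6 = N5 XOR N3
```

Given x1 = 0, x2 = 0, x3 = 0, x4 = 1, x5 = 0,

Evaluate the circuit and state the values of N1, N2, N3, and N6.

N1 = x4 OR x3 = 1 OR 0 = 1
N2 = x3 OR x5 OR x2 = 0 OR 0 OR 0 = 0
N3 = NOT x1 = NOT 0 = 1
N5 = N3 NOR x4 = 1 NOR 1 = 0
N6 = N5 XOR N3 = 0 XOR 1 = 1

N1 = 1, N2 = 0, N3 = 1, N6 = 1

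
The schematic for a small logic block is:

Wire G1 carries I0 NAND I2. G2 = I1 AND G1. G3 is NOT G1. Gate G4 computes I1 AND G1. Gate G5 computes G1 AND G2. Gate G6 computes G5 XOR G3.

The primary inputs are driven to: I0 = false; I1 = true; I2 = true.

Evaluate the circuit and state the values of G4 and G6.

G4 = true, G6 = true

G1 = I0 NAND I2 = false NAND true = true
G2 = I1 AND G1 = true AND true = true
G3 = NOT G1 = NOT true = false
G4 = I1 AND G1 = true AND true = true
G5 = G1 AND G2 = true AND true = true
G6 = G5 XOR G3 = true XOR false = true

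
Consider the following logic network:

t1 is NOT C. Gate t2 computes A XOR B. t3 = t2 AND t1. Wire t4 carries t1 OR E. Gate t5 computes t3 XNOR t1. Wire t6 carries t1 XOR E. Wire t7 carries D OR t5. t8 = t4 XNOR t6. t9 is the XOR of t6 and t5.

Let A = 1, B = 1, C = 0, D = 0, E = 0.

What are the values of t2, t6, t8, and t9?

t1 = NOT C = NOT 0 = 1
t2 = A XOR B = 1 XOR 1 = 0
t3 = t2 AND t1 = 0 AND 1 = 0
t4 = t1 OR E = 1 OR 0 = 1
t5 = t3 XNOR t1 = 0 XNOR 1 = 0
t6 = t1 XOR E = 1 XOR 0 = 1
t8 = t4 XNOR t6 = 1 XNOR 1 = 1
t9 = t6 XOR t5 = 1 XOR 0 = 1

t2 = 0; t6 = 1; t8 = 1; t9 = 1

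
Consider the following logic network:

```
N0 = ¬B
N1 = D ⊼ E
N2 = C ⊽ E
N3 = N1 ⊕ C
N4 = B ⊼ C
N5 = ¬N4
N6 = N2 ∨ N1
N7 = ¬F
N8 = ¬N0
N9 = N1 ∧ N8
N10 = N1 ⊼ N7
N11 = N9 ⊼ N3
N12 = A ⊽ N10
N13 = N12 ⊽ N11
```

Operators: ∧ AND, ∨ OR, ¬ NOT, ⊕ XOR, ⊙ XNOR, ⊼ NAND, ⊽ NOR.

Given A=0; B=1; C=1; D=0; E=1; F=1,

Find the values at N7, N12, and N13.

N0 = NOT B = NOT 1 = 0
N1 = D NAND E = 0 NAND 1 = 1
N3 = N1 XOR C = 1 XOR 1 = 0
N7 = NOT F = NOT 1 = 0
N8 = NOT N0 = NOT 0 = 1
N9 = N1 AND N8 = 1 AND 1 = 1
N10 = N1 NAND N7 = 1 NAND 0 = 1
N11 = N9 NAND N3 = 1 NAND 0 = 1
N12 = A NOR N10 = 0 NOR 1 = 0
N13 = N12 NOR N11 = 0 NOR 1 = 0

N7 = 0  N12 = 0  N13 = 0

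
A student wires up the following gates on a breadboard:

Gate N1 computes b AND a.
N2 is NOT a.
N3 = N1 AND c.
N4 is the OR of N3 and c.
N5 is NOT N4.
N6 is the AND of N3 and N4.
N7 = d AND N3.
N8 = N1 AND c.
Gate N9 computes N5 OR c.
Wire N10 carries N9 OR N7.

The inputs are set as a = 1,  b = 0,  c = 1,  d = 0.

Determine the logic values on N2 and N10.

N2 = 0; N10 = 1

N1 = b AND a = 0 AND 1 = 0
N2 = NOT a = NOT 1 = 0
N3 = N1 AND c = 0 AND 1 = 0
N4 = N3 OR c = 0 OR 1 = 1
N5 = NOT N4 = NOT 1 = 0
N7 = d AND N3 = 0 AND 0 = 0
N9 = N5 OR c = 0 OR 1 = 1
N10 = N9 OR N7 = 1 OR 0 = 1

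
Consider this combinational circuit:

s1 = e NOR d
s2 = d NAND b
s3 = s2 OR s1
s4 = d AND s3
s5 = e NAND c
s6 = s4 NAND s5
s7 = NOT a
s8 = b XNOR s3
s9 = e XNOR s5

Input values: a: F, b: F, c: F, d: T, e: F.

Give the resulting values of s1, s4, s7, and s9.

s1 = F; s4 = T; s7 = T; s9 = F

s1 = e NOR d = F NOR T = F
s2 = d NAND b = T NAND F = T
s3 = s2 OR s1 = T OR F = T
s4 = d AND s3 = T AND T = T
s5 = e NAND c = F NAND F = T
s7 = NOT a = NOT F = T
s9 = e XNOR s5 = F XNOR T = F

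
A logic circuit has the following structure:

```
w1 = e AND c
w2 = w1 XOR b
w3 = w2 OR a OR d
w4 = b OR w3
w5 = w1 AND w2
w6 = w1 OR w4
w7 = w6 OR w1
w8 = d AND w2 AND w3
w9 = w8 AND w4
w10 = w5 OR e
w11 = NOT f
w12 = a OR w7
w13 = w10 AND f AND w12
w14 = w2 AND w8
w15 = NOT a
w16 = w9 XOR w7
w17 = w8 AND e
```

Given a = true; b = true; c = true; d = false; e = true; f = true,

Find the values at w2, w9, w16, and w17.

w2 = false  w9 = false  w16 = true  w17 = false

w1 = e AND c = true AND true = true
w2 = w1 XOR b = true XOR true = false
w3 = w2 OR a OR d = false OR true OR false = true
w4 = b OR w3 = true OR true = true
w6 = w1 OR w4 = true OR true = true
w7 = w6 OR w1 = true OR true = true
w8 = d AND w2 AND w3 = false AND false AND true = false
w9 = w8 AND w4 = false AND true = false
w16 = w9 XOR w7 = false XOR true = true
w17 = w8 AND e = false AND true = false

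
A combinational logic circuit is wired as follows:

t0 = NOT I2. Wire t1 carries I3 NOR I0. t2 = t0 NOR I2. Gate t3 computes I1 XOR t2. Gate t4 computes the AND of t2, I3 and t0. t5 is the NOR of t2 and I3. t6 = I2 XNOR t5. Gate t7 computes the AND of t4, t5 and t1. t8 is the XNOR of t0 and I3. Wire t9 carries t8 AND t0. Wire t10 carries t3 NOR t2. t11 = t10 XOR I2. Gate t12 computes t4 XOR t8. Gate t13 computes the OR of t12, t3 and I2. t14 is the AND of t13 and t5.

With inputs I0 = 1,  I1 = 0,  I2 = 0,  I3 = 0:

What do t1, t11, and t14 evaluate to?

t1 = 0, t11 = 1, t14 = 0

t0 = NOT I2 = NOT 0 = 1
t1 = I3 NOR I0 = 0 NOR 1 = 0
t2 = t0 NOR I2 = 1 NOR 0 = 0
t3 = I1 XOR t2 = 0 XOR 0 = 0
t4 = t2 AND I3 AND t0 = 0 AND 0 AND 1 = 0
t5 = t2 NOR I3 = 0 NOR 0 = 1
t8 = t0 XNOR I3 = 1 XNOR 0 = 0
t10 = t3 NOR t2 = 0 NOR 0 = 1
t11 = t10 XOR I2 = 1 XOR 0 = 1
t12 = t4 XOR t8 = 0 XOR 0 = 0
t13 = t12 OR t3 OR I2 = 0 OR 0 OR 0 = 0
t14 = t13 AND t5 = 0 AND 1 = 0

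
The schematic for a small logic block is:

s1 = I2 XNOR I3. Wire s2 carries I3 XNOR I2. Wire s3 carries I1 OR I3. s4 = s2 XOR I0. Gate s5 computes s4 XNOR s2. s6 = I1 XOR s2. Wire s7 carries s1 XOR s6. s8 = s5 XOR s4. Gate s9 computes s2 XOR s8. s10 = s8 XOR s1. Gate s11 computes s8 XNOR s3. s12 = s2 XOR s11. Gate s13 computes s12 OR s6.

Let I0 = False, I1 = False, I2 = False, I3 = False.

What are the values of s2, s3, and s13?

s2 = True; s3 = False; s13 = True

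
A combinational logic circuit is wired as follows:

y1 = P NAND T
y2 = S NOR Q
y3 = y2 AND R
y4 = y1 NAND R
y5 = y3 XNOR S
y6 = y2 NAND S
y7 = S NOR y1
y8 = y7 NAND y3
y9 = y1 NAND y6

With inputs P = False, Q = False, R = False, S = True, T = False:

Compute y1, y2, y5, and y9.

y1 = True, y2 = False, y5 = False, y9 = False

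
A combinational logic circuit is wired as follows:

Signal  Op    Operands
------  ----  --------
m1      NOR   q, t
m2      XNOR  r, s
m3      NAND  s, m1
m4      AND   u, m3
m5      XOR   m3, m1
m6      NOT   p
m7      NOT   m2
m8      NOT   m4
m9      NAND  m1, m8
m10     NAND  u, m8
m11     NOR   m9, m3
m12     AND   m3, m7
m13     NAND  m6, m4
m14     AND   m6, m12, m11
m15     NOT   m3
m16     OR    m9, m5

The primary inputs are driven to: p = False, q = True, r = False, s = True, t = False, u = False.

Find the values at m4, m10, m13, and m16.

m1 = q NOR t = True NOR False = False
m3 = s NAND m1 = True NAND False = True
m4 = u AND m3 = False AND True = False
m5 = m3 XOR m1 = True XOR False = True
m6 = NOT p = NOT False = True
m8 = NOT m4 = NOT False = True
m9 = m1 NAND m8 = False NAND True = True
m10 = u NAND m8 = False NAND True = True
m13 = m6 NAND m4 = True NAND False = True
m16 = m9 OR m5 = True OR True = True

m4 = False, m10 = True, m13 = True, m16 = True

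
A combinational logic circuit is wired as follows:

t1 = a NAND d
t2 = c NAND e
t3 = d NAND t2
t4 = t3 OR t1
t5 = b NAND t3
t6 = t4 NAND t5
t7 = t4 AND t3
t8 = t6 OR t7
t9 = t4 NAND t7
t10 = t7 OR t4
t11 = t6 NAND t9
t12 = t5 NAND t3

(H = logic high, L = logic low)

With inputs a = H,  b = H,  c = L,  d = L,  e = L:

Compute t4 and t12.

t4 = H; t12 = H

t1 = a NAND d = H NAND L = H
t2 = c NAND e = L NAND L = H
t3 = d NAND t2 = L NAND H = H
t4 = t3 OR t1 = H OR H = H
t5 = b NAND t3 = H NAND H = L
t12 = t5 NAND t3 = L NAND H = H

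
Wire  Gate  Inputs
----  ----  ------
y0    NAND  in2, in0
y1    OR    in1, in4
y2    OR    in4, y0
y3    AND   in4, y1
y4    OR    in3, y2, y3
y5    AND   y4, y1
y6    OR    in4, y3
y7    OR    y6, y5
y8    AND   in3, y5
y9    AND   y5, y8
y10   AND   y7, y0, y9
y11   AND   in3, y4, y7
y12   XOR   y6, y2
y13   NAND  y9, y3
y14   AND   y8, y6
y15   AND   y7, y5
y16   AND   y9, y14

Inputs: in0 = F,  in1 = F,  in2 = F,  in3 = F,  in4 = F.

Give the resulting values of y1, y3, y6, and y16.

y1 = F  y3 = F  y6 = F  y16 = F

y0 = in2 NAND in0 = F NAND F = T
y1 = in1 OR in4 = F OR F = F
y2 = in4 OR y0 = F OR T = T
y3 = in4 AND y1 = F AND F = F
y4 = in3 OR y2 OR y3 = F OR T OR F = T
y5 = y4 AND y1 = T AND F = F
y6 = in4 OR y3 = F OR F = F
y8 = in3 AND y5 = F AND F = F
y9 = y5 AND y8 = F AND F = F
y14 = y8 AND y6 = F AND F = F
y16 = y9 AND y14 = F AND F = F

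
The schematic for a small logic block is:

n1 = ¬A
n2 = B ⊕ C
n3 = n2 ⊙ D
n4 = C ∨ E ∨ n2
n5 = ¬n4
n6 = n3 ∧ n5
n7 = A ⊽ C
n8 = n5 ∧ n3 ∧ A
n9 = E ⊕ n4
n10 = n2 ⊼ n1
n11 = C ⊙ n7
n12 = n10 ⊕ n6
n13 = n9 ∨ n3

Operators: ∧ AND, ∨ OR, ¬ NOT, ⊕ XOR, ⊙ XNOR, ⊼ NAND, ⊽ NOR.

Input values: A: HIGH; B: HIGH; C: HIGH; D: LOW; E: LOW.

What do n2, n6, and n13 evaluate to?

n2 = B XOR C = HIGH XOR HIGH = LOW
n3 = n2 XNOR D = LOW XNOR LOW = HIGH
n4 = C OR E OR n2 = HIGH OR LOW OR LOW = HIGH
n5 = NOT n4 = NOT HIGH = LOW
n6 = n3 AND n5 = HIGH AND LOW = LOW
n9 = E XOR n4 = LOW XOR HIGH = HIGH
n13 = n9 OR n3 = HIGH OR HIGH = HIGH

n2 = LOW, n6 = LOW, n13 = HIGH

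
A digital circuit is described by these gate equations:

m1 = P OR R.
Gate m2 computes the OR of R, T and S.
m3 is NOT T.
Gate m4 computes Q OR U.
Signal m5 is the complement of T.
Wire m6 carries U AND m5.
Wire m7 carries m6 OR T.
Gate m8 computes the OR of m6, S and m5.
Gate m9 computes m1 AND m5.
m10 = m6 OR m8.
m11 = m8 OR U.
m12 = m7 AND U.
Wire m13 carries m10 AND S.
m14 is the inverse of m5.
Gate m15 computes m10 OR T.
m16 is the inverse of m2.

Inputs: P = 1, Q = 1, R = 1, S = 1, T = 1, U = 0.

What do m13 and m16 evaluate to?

m13 = 1, m16 = 0

m2 = R OR T OR S = 1 OR 1 OR 1 = 1
m5 = NOT T = NOT 1 = 0
m6 = U AND m5 = 0 AND 0 = 0
m8 = m6 OR S OR m5 = 0 OR 1 OR 0 = 1
m10 = m6 OR m8 = 0 OR 1 = 1
m13 = m10 AND S = 1 AND 1 = 1
m16 = NOT m2 = NOT 1 = 0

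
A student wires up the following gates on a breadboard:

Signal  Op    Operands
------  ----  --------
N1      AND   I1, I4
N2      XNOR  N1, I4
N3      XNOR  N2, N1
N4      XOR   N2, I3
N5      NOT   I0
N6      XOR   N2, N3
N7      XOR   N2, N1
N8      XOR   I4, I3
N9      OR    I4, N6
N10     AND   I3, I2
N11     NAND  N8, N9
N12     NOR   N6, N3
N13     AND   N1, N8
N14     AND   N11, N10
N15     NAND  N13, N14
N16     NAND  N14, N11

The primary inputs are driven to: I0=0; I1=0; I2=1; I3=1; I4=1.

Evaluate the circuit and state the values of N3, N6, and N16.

N1 = I1 AND I4 = 0 AND 1 = 0
N2 = N1 XNOR I4 = 0 XNOR 1 = 0
N3 = N2 XNOR N1 = 0 XNOR 0 = 1
N6 = N2 XOR N3 = 0 XOR 1 = 1
N8 = I4 XOR I3 = 1 XOR 1 = 0
N9 = I4 OR N6 = 1 OR 1 = 1
N10 = I3 AND I2 = 1 AND 1 = 1
N11 = N8 NAND N9 = 0 NAND 1 = 1
N14 = N11 AND N10 = 1 AND 1 = 1
N16 = N14 NAND N11 = 1 NAND 1 = 0

N3 = 1, N6 = 1, N16 = 0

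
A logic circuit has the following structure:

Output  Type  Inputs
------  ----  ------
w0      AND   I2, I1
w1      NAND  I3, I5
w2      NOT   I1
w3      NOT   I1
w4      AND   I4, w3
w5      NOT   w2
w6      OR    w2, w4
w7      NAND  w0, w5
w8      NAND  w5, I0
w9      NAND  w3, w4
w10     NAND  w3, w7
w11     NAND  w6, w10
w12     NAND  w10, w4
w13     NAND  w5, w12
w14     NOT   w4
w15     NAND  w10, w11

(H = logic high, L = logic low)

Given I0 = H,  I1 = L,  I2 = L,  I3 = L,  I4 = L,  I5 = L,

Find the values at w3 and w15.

w0 = I2 AND I1 = L AND L = L
w2 = NOT I1 = NOT L = H
w3 = NOT I1 = NOT L = H
w4 = I4 AND w3 = L AND H = L
w5 = NOT w2 = NOT H = L
w6 = w2 OR w4 = H OR L = H
w7 = w0 NAND w5 = L NAND L = H
w10 = w3 NAND w7 = H NAND H = L
w11 = w6 NAND w10 = H NAND L = H
w15 = w10 NAND w11 = L NAND H = H

w3 = H, w15 = H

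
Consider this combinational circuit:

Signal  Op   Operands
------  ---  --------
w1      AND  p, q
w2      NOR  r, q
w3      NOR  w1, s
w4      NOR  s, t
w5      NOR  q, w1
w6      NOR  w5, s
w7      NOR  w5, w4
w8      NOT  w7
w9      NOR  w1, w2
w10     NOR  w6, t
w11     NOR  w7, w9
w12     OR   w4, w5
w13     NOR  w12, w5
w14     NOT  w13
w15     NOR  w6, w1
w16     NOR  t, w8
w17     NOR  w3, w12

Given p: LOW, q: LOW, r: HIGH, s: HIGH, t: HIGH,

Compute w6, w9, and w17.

w1 = p AND q = LOW AND LOW = LOW
w2 = r NOR q = HIGH NOR LOW = LOW
w3 = w1 NOR s = LOW NOR HIGH = LOW
w4 = s NOR t = HIGH NOR HIGH = LOW
w5 = q NOR w1 = LOW NOR LOW = HIGH
w6 = w5 NOR s = HIGH NOR HIGH = LOW
w9 = w1 NOR w2 = LOW NOR LOW = HIGH
w12 = w4 OR w5 = LOW OR HIGH = HIGH
w17 = w3 NOR w12 = LOW NOR HIGH = LOW

w6 = LOW  w9 = HIGH  w17 = LOW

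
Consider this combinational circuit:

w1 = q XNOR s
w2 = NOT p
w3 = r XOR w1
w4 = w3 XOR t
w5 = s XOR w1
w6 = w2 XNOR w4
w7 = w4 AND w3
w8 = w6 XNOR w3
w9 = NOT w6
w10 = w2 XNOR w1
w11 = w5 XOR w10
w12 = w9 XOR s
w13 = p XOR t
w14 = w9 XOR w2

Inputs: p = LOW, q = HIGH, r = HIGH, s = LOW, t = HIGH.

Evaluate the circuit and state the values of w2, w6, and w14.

w1 = q XNOR s = HIGH XNOR LOW = LOW
w2 = NOT p = NOT LOW = HIGH
w3 = r XOR w1 = HIGH XOR LOW = HIGH
w4 = w3 XOR t = HIGH XOR HIGH = LOW
w6 = w2 XNOR w4 = HIGH XNOR LOW = LOW
w9 = NOT w6 = NOT LOW = HIGH
w14 = w9 XOR w2 = HIGH XOR HIGH = LOW

w2 = HIGH, w6 = LOW, w14 = LOW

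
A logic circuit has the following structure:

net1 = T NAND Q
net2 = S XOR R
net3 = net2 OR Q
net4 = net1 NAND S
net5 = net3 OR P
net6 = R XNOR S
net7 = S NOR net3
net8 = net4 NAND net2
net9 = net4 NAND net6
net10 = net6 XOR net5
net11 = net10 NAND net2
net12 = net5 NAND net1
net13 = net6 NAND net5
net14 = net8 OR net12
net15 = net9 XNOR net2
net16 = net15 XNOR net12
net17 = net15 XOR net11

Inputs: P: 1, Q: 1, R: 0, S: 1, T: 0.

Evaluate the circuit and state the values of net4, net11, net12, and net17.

net4 = 0; net11 = 0; net12 = 0; net17 = 1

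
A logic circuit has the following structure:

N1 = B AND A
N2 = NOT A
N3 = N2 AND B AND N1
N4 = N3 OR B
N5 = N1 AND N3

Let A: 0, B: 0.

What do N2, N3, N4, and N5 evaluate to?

N1 = B AND A = 0 AND 0 = 0
N2 = NOT A = NOT 0 = 1
N3 = N2 AND B AND N1 = 1 AND 0 AND 0 = 0
N4 = N3 OR B = 0 OR 0 = 0
N5 = N1 AND N3 = 0 AND 0 = 0

N2 = 1, N3 = 0, N4 = 0, N5 = 0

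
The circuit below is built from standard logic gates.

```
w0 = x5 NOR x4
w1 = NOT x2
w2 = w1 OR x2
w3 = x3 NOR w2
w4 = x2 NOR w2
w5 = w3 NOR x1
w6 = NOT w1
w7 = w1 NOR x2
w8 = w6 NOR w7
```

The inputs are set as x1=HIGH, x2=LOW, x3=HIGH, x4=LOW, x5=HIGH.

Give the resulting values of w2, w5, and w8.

w1 = NOT x2 = NOT LOW = HIGH
w2 = w1 OR x2 = HIGH OR LOW = HIGH
w3 = x3 NOR w2 = HIGH NOR HIGH = LOW
w5 = w3 NOR x1 = LOW NOR HIGH = LOW
w6 = NOT w1 = NOT HIGH = LOW
w7 = w1 NOR x2 = HIGH NOR LOW = LOW
w8 = w6 NOR w7 = LOW NOR LOW = HIGH

w2 = HIGH; w5 = LOW; w8 = HIGH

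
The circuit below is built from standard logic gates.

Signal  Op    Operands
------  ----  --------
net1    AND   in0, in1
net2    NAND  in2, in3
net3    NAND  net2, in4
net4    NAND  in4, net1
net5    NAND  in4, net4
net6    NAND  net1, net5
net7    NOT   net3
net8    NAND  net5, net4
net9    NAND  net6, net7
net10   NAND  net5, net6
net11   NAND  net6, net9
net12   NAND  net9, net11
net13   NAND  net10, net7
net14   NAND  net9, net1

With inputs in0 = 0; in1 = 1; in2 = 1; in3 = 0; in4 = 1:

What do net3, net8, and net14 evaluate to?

net1 = in0 AND in1 = 0 AND 1 = 0
net2 = in2 NAND in3 = 1 NAND 0 = 1
net3 = net2 NAND in4 = 1 NAND 1 = 0
net4 = in4 NAND net1 = 1 NAND 0 = 1
net5 = in4 NAND net4 = 1 NAND 1 = 0
net6 = net1 NAND net5 = 0 NAND 0 = 1
net7 = NOT net3 = NOT 0 = 1
net8 = net5 NAND net4 = 0 NAND 1 = 1
net9 = net6 NAND net7 = 1 NAND 1 = 0
net14 = net9 NAND net1 = 0 NAND 0 = 1

net3 = 0; net8 = 1; net14 = 1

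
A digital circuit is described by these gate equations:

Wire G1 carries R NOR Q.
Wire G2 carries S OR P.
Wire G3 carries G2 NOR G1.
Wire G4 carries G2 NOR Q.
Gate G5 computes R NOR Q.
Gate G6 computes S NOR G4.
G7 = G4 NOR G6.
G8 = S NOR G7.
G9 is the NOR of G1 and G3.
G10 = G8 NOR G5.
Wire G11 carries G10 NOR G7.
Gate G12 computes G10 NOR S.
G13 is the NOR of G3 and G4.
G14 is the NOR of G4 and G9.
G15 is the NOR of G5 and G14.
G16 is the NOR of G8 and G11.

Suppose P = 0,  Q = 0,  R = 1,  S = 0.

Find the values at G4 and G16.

G2 = S OR P = 0 OR 0 = 0
G4 = G2 NOR Q = 0 NOR 0 = 1
G5 = R NOR Q = 1 NOR 0 = 0
G6 = S NOR G4 = 0 NOR 1 = 0
G7 = G4 NOR G6 = 1 NOR 0 = 0
G8 = S NOR G7 = 0 NOR 0 = 1
G10 = G8 NOR G5 = 1 NOR 0 = 0
G11 = G10 NOR G7 = 0 NOR 0 = 1
G16 = G8 NOR G11 = 1 NOR 1 = 0

G4 = 1; G16 = 0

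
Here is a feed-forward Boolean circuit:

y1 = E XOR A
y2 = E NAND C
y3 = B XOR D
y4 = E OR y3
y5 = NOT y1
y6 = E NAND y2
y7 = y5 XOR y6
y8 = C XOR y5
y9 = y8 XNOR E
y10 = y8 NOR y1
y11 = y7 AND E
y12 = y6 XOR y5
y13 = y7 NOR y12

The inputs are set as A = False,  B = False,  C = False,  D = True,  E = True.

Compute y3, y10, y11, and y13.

y1 = E XOR A = True XOR False = True
y2 = E NAND C = True NAND False = True
y3 = B XOR D = False XOR True = True
y5 = NOT y1 = NOT True = False
y6 = E NAND y2 = True NAND True = False
y7 = y5 XOR y6 = False XOR False = False
y8 = C XOR y5 = False XOR False = False
y10 = y8 NOR y1 = False NOR True = False
y11 = y7 AND E = False AND True = False
y12 = y6 XOR y5 = False XOR False = False
y13 = y7 NOR y12 = False NOR False = True

y3 = True, y10 = False, y11 = False, y13 = True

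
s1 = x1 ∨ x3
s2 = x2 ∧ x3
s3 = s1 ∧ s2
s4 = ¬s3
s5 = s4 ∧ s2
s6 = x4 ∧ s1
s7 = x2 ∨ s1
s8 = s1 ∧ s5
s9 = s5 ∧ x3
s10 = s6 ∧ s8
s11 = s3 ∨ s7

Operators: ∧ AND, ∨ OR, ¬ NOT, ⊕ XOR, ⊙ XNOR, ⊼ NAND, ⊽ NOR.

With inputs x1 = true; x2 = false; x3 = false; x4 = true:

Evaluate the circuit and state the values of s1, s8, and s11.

s1 = x1 OR x3 = true OR false = true
s2 = x2 AND x3 = false AND false = false
s3 = s1 AND s2 = true AND false = false
s4 = NOT s3 = NOT false = true
s5 = s4 AND s2 = true AND false = false
s7 = x2 OR s1 = false OR true = true
s8 = s1 AND s5 = true AND false = false
s11 = s3 OR s7 = false OR true = true

s1 = true; s8 = false; s11 = true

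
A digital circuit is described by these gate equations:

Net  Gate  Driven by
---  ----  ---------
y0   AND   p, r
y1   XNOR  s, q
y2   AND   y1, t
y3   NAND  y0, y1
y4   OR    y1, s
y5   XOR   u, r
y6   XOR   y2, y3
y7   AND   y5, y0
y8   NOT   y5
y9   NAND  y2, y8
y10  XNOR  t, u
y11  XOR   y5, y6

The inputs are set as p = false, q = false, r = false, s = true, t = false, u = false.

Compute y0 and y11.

y0 = p AND r = false AND false = false
y1 = s XNOR q = true XNOR false = false
y2 = y1 AND t = false AND false = false
y3 = y0 NAND y1 = false NAND false = true
y5 = u XOR r = false XOR false = false
y6 = y2 XOR y3 = false XOR true = true
y11 = y5 XOR y6 = false XOR true = true

y0 = false  y11 = true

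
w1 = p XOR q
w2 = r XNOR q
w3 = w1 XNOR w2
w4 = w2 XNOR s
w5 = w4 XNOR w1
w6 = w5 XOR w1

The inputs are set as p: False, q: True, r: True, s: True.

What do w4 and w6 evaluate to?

w4 = True, w6 = False

w1 = p XOR q = False XOR True = True
w2 = r XNOR q = True XNOR True = True
w4 = w2 XNOR s = True XNOR True = True
w5 = w4 XNOR w1 = True XNOR True = True
w6 = w5 XOR w1 = True XOR True = False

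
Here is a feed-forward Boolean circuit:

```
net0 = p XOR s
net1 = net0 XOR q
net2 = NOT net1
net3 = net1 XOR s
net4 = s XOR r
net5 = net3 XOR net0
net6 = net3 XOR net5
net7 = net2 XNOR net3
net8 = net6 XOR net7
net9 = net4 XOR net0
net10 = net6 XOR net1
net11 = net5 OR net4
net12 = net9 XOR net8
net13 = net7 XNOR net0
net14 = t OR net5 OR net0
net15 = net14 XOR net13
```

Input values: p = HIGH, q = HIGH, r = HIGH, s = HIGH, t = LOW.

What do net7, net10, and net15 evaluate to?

net7 = HIGH  net10 = HIGH  net15 = LOW

net0 = p XOR s = HIGH XOR HIGH = LOW
net1 = net0 XOR q = LOW XOR HIGH = HIGH
net2 = NOT net1 = NOT HIGH = LOW
net3 = net1 XOR s = HIGH XOR HIGH = LOW
net5 = net3 XOR net0 = LOW XOR LOW = LOW
net6 = net3 XOR net5 = LOW XOR LOW = LOW
net7 = net2 XNOR net3 = LOW XNOR LOW = HIGH
net10 = net6 XOR net1 = LOW XOR HIGH = HIGH
net13 = net7 XNOR net0 = HIGH XNOR LOW = LOW
net14 = t OR net5 OR net0 = LOW OR LOW OR LOW = LOW
net15 = net14 XOR net13 = LOW XOR LOW = LOW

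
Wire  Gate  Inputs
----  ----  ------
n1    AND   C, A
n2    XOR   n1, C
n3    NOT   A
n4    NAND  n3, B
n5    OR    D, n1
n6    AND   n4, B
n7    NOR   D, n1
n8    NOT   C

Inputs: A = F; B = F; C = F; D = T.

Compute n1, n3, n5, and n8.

n1 = C AND A = F AND F = F
n3 = NOT A = NOT F = T
n5 = D OR n1 = T OR F = T
n8 = NOT C = NOT F = T

n1 = F  n3 = T  n5 = T  n8 = T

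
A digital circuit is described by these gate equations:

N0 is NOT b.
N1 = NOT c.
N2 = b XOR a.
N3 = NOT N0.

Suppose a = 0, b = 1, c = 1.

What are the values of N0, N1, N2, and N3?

N0 = NOT b = NOT 1 = 0
N1 = NOT c = NOT 1 = 0
N2 = b XOR a = 1 XOR 0 = 1
N3 = NOT N0 = NOT 0 = 1

N0 = 0, N1 = 0, N2 = 1, N3 = 1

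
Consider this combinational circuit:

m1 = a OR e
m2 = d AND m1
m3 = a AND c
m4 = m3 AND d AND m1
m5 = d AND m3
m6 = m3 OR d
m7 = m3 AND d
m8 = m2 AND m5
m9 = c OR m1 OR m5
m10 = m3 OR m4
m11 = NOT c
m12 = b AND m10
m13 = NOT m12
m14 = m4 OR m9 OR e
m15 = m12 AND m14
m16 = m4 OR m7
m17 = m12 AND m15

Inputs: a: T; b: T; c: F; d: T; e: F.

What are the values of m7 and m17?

m7 = F, m17 = F

m1 = a OR e = T OR F = T
m3 = a AND c = T AND F = F
m4 = m3 AND d AND m1 = F AND T AND T = F
m5 = d AND m3 = T AND F = F
m7 = m3 AND d = F AND T = F
m9 = c OR m1 OR m5 = F OR T OR F = T
m10 = m3 OR m4 = F OR F = F
m12 = b AND m10 = T AND F = F
m14 = m4 OR m9 OR e = F OR T OR F = T
m15 = m12 AND m14 = F AND T = F
m17 = m12 AND m15 = F AND F = F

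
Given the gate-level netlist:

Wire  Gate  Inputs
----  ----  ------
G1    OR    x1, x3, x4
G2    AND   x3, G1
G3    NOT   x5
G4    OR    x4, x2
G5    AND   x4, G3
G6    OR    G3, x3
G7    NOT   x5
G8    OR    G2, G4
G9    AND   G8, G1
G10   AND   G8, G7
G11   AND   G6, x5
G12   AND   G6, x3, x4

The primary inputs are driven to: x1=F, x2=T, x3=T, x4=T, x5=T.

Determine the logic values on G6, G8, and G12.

G1 = x1 OR x3 OR x4 = F OR T OR T = T
G2 = x3 AND G1 = T AND T = T
G3 = NOT x5 = NOT T = F
G4 = x4 OR x2 = T OR T = T
G6 = G3 OR x3 = F OR T = T
G8 = G2 OR G4 = T OR T = T
G12 = G6 AND x3 AND x4 = T AND T AND T = T

G6 = T, G8 = T, G12 = T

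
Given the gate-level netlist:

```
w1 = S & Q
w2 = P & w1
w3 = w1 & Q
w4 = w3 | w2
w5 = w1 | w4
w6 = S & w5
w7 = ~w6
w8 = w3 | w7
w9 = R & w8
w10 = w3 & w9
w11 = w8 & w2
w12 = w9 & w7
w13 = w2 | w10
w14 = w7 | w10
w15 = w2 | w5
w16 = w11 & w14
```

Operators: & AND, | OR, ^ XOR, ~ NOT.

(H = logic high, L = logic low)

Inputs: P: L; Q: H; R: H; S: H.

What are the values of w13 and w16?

w13 = H; w16 = L

w1 = S AND Q = H AND H = H
w2 = P AND w1 = L AND H = L
w3 = w1 AND Q = H AND H = H
w4 = w3 OR w2 = H OR L = H
w5 = w1 OR w4 = H OR H = H
w6 = S AND w5 = H AND H = H
w7 = NOT w6 = NOT H = L
w8 = w3 OR w7 = H OR L = H
w9 = R AND w8 = H AND H = H
w10 = w3 AND w9 = H AND H = H
w11 = w8 AND w2 = H AND L = L
w13 = w2 OR w10 = L OR H = H
w14 = w7 OR w10 = L OR H = H
w16 = w11 AND w14 = L AND H = L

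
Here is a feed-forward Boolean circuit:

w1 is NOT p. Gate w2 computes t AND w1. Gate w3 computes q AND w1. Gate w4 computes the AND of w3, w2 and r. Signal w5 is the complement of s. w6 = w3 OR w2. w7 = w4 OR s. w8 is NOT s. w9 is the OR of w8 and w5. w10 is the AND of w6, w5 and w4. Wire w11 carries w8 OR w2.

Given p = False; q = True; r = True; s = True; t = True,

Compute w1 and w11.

w1 = True  w11 = True

w1 = NOT p = NOT False = True
w2 = t AND w1 = True AND True = True
w8 = NOT s = NOT True = False
w11 = w8 OR w2 = False OR True = True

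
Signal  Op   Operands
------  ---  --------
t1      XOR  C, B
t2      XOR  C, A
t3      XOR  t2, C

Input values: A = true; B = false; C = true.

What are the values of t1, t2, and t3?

t1 = true  t2 = false  t3 = true

t1 = C XOR B = true XOR false = true
t2 = C XOR A = true XOR true = false
t3 = t2 XOR C = false XOR true = true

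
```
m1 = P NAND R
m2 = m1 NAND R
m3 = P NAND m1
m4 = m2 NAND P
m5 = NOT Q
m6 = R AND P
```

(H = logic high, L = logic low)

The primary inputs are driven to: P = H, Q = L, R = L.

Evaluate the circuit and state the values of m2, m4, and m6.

m1 = P NAND R = H NAND L = H
m2 = m1 NAND R = H NAND L = H
m4 = m2 NAND P = H NAND H = L
m6 = R AND P = L AND H = L

m2 = H, m4 = L, m6 = L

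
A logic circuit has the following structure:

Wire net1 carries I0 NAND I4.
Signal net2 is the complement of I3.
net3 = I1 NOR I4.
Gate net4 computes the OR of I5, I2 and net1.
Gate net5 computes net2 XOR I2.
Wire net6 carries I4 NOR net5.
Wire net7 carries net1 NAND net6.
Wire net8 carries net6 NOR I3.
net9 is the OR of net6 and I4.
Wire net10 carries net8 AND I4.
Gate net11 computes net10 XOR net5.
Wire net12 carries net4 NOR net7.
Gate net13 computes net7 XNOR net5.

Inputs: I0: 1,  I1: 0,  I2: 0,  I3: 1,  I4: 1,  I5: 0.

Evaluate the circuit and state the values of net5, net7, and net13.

net1 = I0 NAND I4 = 1 NAND 1 = 0
net2 = NOT I3 = NOT 1 = 0
net5 = net2 XOR I2 = 0 XOR 0 = 0
net6 = I4 NOR net5 = 1 NOR 0 = 0
net7 = net1 NAND net6 = 0 NAND 0 = 1
net13 = net7 XNOR net5 = 1 XNOR 0 = 0

net5 = 0; net7 = 1; net13 = 0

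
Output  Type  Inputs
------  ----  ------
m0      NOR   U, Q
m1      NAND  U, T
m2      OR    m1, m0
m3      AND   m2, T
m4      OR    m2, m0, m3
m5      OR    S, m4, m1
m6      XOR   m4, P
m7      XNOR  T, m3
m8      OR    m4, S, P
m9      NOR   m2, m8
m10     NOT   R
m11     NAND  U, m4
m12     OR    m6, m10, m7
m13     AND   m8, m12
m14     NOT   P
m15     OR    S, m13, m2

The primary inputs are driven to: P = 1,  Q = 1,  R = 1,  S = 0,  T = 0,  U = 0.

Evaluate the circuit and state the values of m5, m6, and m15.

m5 = 1, m6 = 0, m15 = 1

m0 = U NOR Q = 0 NOR 1 = 0
m1 = U NAND T = 0 NAND 0 = 1
m2 = m1 OR m0 = 1 OR 0 = 1
m3 = m2 AND T = 1 AND 0 = 0
m4 = m2 OR m0 OR m3 = 1 OR 0 OR 0 = 1
m5 = S OR m4 OR m1 = 0 OR 1 OR 1 = 1
m6 = m4 XOR P = 1 XOR 1 = 0
m7 = T XNOR m3 = 0 XNOR 0 = 1
m8 = m4 OR S OR P = 1 OR 0 OR 1 = 1
m10 = NOT R = NOT 1 = 0
m12 = m6 OR m10 OR m7 = 0 OR 0 OR 1 = 1
m13 = m8 AND m12 = 1 AND 1 = 1
m15 = S OR m13 OR m2 = 0 OR 1 OR 1 = 1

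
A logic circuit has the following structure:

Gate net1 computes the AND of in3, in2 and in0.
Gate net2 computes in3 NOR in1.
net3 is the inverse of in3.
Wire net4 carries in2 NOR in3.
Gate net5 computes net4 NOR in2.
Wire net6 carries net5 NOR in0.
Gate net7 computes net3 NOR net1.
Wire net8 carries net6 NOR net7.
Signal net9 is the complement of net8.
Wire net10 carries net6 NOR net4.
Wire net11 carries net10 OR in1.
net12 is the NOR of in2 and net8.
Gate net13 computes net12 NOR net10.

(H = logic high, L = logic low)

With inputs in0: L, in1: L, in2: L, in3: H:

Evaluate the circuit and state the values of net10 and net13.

net1 = in3 AND in2 AND in0 = H AND L AND L = L
net3 = NOT in3 = NOT H = L
net4 = in2 NOR in3 = L NOR H = L
net5 = net4 NOR in2 = L NOR L = H
net6 = net5 NOR in0 = H NOR L = L
net7 = net3 NOR net1 = L NOR L = H
net8 = net6 NOR net7 = L NOR H = L
net10 = net6 NOR net4 = L NOR L = H
net12 = in2 NOR net8 = L NOR L = H
net13 = net12 NOR net10 = H NOR H = L

net10 = H, net13 = L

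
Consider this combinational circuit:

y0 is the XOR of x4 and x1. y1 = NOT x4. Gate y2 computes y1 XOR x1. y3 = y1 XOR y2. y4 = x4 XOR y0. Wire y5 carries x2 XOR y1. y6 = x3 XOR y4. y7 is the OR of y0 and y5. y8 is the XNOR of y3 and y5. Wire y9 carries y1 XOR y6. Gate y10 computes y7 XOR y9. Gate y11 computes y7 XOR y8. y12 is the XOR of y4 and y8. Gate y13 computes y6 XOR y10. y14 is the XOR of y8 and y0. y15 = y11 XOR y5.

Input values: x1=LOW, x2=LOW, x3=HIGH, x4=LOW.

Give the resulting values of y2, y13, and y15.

y0 = x4 XOR x1 = LOW XOR LOW = LOW
y1 = NOT x4 = NOT LOW = HIGH
y2 = y1 XOR x1 = HIGH XOR LOW = HIGH
y3 = y1 XOR y2 = HIGH XOR HIGH = LOW
y4 = x4 XOR y0 = LOW XOR LOW = LOW
y5 = x2 XOR y1 = LOW XOR HIGH = HIGH
y6 = x3 XOR y4 = HIGH XOR LOW = HIGH
y7 = y0 OR y5 = LOW OR HIGH = HIGH
y8 = y3 XNOR y5 = LOW XNOR HIGH = LOW
y9 = y1 XOR y6 = HIGH XOR HIGH = LOW
y10 = y7 XOR y9 = HIGH XOR LOW = HIGH
y11 = y7 XOR y8 = HIGH XOR LOW = HIGH
y13 = y6 XOR y10 = HIGH XOR HIGH = LOW
y15 = y11 XOR y5 = HIGH XOR HIGH = LOW

y2 = HIGH  y13 = LOW  y15 = LOW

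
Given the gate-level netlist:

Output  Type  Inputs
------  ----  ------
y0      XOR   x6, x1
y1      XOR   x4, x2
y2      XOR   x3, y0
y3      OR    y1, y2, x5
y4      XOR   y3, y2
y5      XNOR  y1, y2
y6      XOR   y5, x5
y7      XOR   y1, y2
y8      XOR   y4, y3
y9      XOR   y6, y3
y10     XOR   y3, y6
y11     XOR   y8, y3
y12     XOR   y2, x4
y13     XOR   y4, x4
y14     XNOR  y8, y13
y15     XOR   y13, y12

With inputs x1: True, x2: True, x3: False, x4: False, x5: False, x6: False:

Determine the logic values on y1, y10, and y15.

y1 = True, y10 = False, y15 = True

y0 = x6 XOR x1 = False XOR True = True
y1 = x4 XOR x2 = False XOR True = True
y2 = x3 XOR y0 = False XOR True = True
y3 = y1 OR y2 OR x5 = True OR True OR False = True
y4 = y3 XOR y2 = True XOR True = False
y5 = y1 XNOR y2 = True XNOR True = True
y6 = y5 XOR x5 = True XOR False = True
y10 = y3 XOR y6 = True XOR True = False
y12 = y2 XOR x4 = True XOR False = True
y13 = y4 XOR x4 = False XOR False = False
y15 = y13 XOR y12 = False XOR True = True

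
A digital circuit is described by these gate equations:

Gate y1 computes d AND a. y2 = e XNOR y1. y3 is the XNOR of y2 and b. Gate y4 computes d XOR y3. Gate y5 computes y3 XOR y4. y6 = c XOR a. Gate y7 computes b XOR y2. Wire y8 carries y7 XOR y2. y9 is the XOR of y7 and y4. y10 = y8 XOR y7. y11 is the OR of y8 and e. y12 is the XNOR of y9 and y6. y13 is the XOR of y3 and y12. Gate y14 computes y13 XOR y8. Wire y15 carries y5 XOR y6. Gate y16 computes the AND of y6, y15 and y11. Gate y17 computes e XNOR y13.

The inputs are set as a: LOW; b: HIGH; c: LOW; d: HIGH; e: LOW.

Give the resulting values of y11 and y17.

y11 = HIGH, y17 = HIGH

y1 = d AND a = HIGH AND LOW = LOW
y2 = e XNOR y1 = LOW XNOR LOW = HIGH
y3 = y2 XNOR b = HIGH XNOR HIGH = HIGH
y4 = d XOR y3 = HIGH XOR HIGH = LOW
y6 = c XOR a = LOW XOR LOW = LOW
y7 = b XOR y2 = HIGH XOR HIGH = LOW
y8 = y7 XOR y2 = LOW XOR HIGH = HIGH
y9 = y7 XOR y4 = LOW XOR LOW = LOW
y11 = y8 OR e = HIGH OR LOW = HIGH
y12 = y9 XNOR y6 = LOW XNOR LOW = HIGH
y13 = y3 XOR y12 = HIGH XOR HIGH = LOW
y17 = e XNOR y13 = LOW XNOR LOW = HIGH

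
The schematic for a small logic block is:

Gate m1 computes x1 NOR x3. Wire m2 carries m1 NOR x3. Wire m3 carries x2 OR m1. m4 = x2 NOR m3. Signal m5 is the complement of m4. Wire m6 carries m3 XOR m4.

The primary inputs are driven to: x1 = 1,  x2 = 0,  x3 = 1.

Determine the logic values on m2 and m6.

m2 = 0; m6 = 1

m1 = x1 NOR x3 = 1 NOR 1 = 0
m2 = m1 NOR x3 = 0 NOR 1 = 0
m3 = x2 OR m1 = 0 OR 0 = 0
m4 = x2 NOR m3 = 0 NOR 0 = 1
m6 = m3 XOR m4 = 0 XOR 1 = 1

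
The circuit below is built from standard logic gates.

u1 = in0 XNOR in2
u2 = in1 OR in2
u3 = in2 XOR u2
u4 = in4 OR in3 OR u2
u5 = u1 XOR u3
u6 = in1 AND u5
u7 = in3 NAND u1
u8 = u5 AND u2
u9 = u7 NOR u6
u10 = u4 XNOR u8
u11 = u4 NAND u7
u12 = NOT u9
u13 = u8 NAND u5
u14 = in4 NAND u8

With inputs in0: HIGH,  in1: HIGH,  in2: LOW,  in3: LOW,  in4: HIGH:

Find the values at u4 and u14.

u1 = in0 XNOR in2 = HIGH XNOR LOW = LOW
u2 = in1 OR in2 = HIGH OR LOW = HIGH
u3 = in2 XOR u2 = LOW XOR HIGH = HIGH
u4 = in4 OR in3 OR u2 = HIGH OR LOW OR HIGH = HIGH
u5 = u1 XOR u3 = LOW XOR HIGH = HIGH
u8 = u5 AND u2 = HIGH AND HIGH = HIGH
u14 = in4 NAND u8 = HIGH NAND HIGH = LOW

u4 = HIGH, u14 = LOW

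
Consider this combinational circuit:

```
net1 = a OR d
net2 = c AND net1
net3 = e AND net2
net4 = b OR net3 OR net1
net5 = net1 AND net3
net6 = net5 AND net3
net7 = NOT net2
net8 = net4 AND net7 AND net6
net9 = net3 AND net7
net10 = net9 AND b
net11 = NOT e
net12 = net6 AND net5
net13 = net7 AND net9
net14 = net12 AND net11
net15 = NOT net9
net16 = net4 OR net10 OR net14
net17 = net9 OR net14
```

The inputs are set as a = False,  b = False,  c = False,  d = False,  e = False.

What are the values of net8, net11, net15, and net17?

net8 = False; net11 = True; net15 = True; net17 = False

net1 = a OR d = False OR False = False
net2 = c AND net1 = False AND False = False
net3 = e AND net2 = False AND False = False
net4 = b OR net3 OR net1 = False OR False OR False = False
net5 = net1 AND net3 = False AND False = False
net6 = net5 AND net3 = False AND False = False
net7 = NOT net2 = NOT False = True
net8 = net4 AND net7 AND net6 = False AND True AND False = False
net9 = net3 AND net7 = False AND True = False
net11 = NOT e = NOT False = True
net12 = net6 AND net5 = False AND False = False
net14 = net12 AND net11 = False AND True = False
net15 = NOT net9 = NOT False = True
net17 = net9 OR net14 = False OR False = False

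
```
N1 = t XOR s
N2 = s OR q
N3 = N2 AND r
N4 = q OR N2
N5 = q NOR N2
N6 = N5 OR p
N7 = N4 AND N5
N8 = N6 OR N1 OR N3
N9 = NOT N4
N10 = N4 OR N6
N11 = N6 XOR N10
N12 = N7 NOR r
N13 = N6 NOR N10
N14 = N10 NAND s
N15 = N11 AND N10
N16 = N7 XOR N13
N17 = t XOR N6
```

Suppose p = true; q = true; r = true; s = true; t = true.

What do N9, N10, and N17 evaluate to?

N9 = false  N10 = true  N17 = false

N2 = s OR q = true OR true = true
N4 = q OR N2 = true OR true = true
N5 = q NOR N2 = true NOR true = false
N6 = N5 OR p = false OR true = true
N9 = NOT N4 = NOT true = false
N10 = N4 OR N6 = true OR true = true
N17 = t XOR N6 = true XOR true = false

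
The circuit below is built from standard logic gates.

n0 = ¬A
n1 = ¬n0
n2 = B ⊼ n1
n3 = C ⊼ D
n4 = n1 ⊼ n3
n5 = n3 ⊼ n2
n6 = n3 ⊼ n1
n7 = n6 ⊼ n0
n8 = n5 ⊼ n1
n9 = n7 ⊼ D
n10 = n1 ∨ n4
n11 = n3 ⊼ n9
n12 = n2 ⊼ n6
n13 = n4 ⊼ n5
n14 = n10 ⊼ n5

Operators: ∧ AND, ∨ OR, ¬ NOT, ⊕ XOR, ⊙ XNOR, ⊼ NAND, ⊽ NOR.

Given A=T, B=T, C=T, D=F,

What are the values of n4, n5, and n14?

n4 = F; n5 = T; n14 = F

n0 = NOT A = NOT T = F
n1 = NOT n0 = NOT F = T
n2 = B NAND n1 = T NAND T = F
n3 = C NAND D = T NAND F = T
n4 = n1 NAND n3 = T NAND T = F
n5 = n3 NAND n2 = T NAND F = T
n10 = n1 OR n4 = T OR F = T
n14 = n10 NAND n5 = T NAND T = F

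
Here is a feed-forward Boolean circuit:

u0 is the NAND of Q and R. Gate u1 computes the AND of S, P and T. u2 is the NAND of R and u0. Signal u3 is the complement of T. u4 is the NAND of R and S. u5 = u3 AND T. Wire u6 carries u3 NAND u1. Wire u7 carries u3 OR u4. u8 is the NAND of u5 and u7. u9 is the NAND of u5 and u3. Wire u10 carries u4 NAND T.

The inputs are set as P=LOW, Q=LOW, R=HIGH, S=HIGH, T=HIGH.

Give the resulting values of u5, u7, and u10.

u5 = LOW, u7 = LOW, u10 = HIGH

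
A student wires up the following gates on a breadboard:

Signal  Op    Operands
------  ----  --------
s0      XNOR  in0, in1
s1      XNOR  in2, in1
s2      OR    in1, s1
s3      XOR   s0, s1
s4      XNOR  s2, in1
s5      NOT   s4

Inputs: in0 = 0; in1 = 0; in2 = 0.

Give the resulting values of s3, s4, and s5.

s3 = 0, s4 = 0, s5 = 1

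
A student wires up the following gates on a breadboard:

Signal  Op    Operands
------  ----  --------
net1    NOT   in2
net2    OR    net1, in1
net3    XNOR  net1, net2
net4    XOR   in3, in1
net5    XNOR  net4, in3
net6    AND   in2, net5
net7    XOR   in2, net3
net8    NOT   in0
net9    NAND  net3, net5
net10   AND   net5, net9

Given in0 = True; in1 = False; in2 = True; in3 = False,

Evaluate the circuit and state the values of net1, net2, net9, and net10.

net1 = False, net2 = False, net9 = False, net10 = False

net1 = NOT in2 = NOT True = False
net2 = net1 OR in1 = False OR False = False
net3 = net1 XNOR net2 = False XNOR False = True
net4 = in3 XOR in1 = False XOR False = False
net5 = net4 XNOR in3 = False XNOR False = True
net9 = net3 NAND net5 = True NAND True = False
net10 = net5 AND net9 = True AND False = False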